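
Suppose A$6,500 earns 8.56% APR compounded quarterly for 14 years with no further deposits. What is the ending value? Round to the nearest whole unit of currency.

Periodic rate i = 0.0856/4 = 0.0214; n = 14 × 4 = 56 periods.
FV = 6,500 × (1 + 0.0214)^56 = 21,275.5675

A$21,276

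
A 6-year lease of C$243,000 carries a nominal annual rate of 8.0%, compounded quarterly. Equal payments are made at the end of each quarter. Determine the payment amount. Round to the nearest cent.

C$12,847.68

i = 0.08/4 = 0.02 per quarter; n = 6·4 = 24.
PMT = 243000 / ( [1 − (1+0.02)^(−24)] / 0.02 ) = 243000 / 18.913926 = 12,847.6766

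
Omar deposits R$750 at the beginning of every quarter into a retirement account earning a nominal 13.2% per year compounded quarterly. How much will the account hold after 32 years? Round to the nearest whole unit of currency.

R$1,474,443

Periodic rate i = 0.132/4 = 0.033; n = 32 × 4 = 128 periods.
Accumulation factor s(128|0.033) × (1+i) = 1965.924465; FV = 750 × 1965.924465 = 1,474,443.3484
(annuity-due: payments at period start, so ×(1+i).)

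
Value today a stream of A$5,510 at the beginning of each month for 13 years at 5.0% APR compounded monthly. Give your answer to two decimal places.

i = 0.05/12 = 0.00416667 per month; n = 13·12 = 156.
PV = PMT · [1 − (1+i)^(−n)] / i × (1+i) = 5510 · 115.016953 = 633,743.4110
(annuity-due: payments at period start, so ×(1+i).)

A$633,743.41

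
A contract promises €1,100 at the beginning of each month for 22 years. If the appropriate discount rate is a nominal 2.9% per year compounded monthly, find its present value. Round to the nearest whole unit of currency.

With 12 periods per year: i = 0.00241667, n = 264.
Annuity factor a(264|0.00241667) × (1+i) = 195.469227; PV = 1100 × 195.469227 = 215,016.1493
Payments are at the start of each period, so multiply by (1+i).

€215,016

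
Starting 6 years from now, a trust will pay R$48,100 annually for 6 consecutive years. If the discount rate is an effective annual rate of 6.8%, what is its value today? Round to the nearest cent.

R$166,026.79

PV at t=5 (ordinary 6-year annuity): 48100 × a(6|0.068) = 48100 × 4.796112 = 230,693.0083
Discount back 5 years: 230,693.0083 × (1+0.068)^(−5) = 230,693.0083 × 0.719687 = 166,026.7891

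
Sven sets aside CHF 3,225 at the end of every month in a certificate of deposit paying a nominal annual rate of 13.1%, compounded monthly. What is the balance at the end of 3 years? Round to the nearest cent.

Periodic rate i = 0.131/12 = 0.0109167; n = 3 × 12 = 36 periods.
FV = PMT · [(1+i)^n − 1] / i = 3225 · 43.810705 = 141,289.5223

CHF 141,289.52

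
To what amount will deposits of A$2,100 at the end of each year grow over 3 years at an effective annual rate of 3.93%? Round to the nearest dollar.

A$6,551

FV = 2100 × [(1+0.0393)^3 − 1] / 0.0393 = 2100 × 3.119444 = 6,550.8334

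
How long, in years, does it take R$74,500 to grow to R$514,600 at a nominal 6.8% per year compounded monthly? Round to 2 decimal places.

Periodic rate i = 0.068/12 = 0.00566667.
(1+i)^n = 514600/74500 = 6.90738, so n = ln 6.90738 / ln 1.00567 = 342.0108 months
= 342.0108/12 years

28.50 years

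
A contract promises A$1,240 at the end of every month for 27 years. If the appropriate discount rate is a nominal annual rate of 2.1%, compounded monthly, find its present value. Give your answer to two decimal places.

i = 0.021/12 = 0.00175 per month; n = 27·12 = 324.
PV = 1240 × [1 − (1+0.00175)^(−324)] / 0.00175 = 1240 × 247.139589 = 306,453.0909

A$306,453.09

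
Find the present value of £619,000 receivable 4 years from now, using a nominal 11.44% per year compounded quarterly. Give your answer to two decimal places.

£394,226.97

i = 0.1144/4 = 0.0286 per quarter; n = 4·4 = 16.
PV = 619,000 / (1 + 0.0286)^16 = 619,000 / 1.570161 = 394,226.9674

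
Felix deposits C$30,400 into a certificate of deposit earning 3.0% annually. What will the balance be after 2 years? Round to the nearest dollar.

C$32,251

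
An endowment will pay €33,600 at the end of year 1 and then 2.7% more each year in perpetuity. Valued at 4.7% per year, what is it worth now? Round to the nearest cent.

PV = D₁/(r − g) = 33600/(0.047 − 0.027) = 1,680,000.0000

€1,680,000.00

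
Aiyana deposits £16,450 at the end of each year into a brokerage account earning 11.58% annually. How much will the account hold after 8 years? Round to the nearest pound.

£199,254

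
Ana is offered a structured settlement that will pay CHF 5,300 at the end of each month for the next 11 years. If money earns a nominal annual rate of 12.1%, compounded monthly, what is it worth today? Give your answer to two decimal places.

i = 0.121/12 = 0.0100833 per month; n = 11·12 = 132.
Annuity factor a(132|0.0100833) = 72.795376; PV = 5300 × 72.795376 = 385,815.4922

CHF 385,815.49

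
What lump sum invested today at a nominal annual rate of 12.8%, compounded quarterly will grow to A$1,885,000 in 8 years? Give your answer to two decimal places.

Periodic rate i = 0.128/4 = 0.032; n = 8 × 4 = 32 periods.
PV = 1,885,000 / (1 + 0.032)^32 = 1,885,000 / 2.739998 = 687,956.5996

A$687,956.60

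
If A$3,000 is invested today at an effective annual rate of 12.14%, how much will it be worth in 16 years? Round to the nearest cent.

A$18,762.47

3,000 × (1+0.1214)^16 = 3,000 × 6.254158 = 18,762.4731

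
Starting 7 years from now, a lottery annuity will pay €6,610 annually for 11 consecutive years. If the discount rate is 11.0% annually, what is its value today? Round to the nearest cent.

€21,933.68

Value one period before first payment (t=6): 6610 × [1 − (1+0.11)^(−11)] / 0.11 = 6610 × 6.206515 = 41,025.0663
PV₀ = 41,025.0663 / (1+0.11)^6 = 41,025.0663 / 1.870415 = 21,933.6757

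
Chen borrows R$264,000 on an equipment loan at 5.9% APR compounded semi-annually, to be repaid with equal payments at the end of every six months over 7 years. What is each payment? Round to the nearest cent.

R$23,291.37

Periodic rate i = 0.059/2 = 0.0295; n = 7 × 2 = 14 periods.
Annuity-PV factor = 11.334670; PMT = 264000 / 11.334670 = 23,291.3710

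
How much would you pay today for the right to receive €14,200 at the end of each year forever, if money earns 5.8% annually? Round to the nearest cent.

PV = PMT / i = 14200 / 0.058 = 244,827.5862

€244,827.59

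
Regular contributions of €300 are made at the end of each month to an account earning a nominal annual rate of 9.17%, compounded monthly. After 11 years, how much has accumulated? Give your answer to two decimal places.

With 12 periods per year: i = 0.00764167, n = 132.
FV = 300 × [(1+0.00764167)^132 − 1] / 0.00764167 = 300 × 226.591893 = 67,977.5678

€67,977.57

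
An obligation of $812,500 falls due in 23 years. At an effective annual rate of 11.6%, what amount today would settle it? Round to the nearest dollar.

$65,095

PV = FV·(1+i)^(−n) = 812,500 × 0.080117 = 65,094.8895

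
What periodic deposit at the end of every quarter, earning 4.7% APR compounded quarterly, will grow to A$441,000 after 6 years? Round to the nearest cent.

With 4 periods per year: i = 0.01175, n = 24.
PMT = 441000 / ( [(1+0.01175)^24 − 1] / 0.01175 ) = 441000 / 27.540518 = 16,012.7709

A$16,012.77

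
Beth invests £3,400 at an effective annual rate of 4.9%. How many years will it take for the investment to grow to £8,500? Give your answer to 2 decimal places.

19.15 years

(1+i)^n = 8500/3400 = 2.50000, so n = ln 2.50000 / ln 1.049 = 19.1543 years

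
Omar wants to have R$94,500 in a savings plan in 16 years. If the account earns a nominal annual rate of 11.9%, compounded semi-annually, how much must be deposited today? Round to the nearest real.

R$14,866

i = 0.119/2 = 0.0595 per half-year; n = 16·2 = 32.
PV = FV·(1+i)^(−n) = 94,500 × 0.157315 = 14,866.2371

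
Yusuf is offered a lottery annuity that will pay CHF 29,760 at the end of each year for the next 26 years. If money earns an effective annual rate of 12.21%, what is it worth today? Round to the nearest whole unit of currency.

CHF 231,542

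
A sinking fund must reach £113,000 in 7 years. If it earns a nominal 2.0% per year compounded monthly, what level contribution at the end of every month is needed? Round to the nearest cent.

i = 0.02/12 = 0.00166667 per month; n = 7·12 = 84.
PMT = 113000 / ( [(1+0.00166667)^84 − 1] / 0.00166667 ) = 113000 / 90.083854 = 1,254.3868

£1,254.39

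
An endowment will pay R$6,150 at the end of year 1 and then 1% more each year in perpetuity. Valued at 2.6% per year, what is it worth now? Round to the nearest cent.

R$384,375.00

PV = D₁/(r − g) = 6150/(0.026 − 0.01) = 384,375.0000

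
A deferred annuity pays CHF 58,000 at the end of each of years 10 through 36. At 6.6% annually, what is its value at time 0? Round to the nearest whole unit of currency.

PV at t=9 (ordinary 27-year annuity): 58000 × a(27|0.066) = 58000 × 12.453704 = 722,314.8348
Discount back 9 years: 722,314.8348 × (1+0.066)^(−9) = 722,314.8348 × 0.562581 = 406,360.6929

CHF 406,361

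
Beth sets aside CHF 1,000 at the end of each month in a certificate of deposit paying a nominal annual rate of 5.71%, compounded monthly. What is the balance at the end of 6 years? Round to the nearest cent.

CHF 85,631.06

With 12 periods per year: i = 0.00475833, n = 72.
FV = PMT · [(1+i)^n − 1] / i = 1000 · 85.631063 = 85,631.0635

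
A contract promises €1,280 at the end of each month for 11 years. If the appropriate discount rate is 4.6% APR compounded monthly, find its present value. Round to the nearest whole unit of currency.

€132,401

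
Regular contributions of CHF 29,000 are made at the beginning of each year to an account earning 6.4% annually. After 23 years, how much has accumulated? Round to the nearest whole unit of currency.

CHF 1,526,122

FV = 29000 × [(1+0.064)^23 − 1] / 0.064 × (1+i) = 29000 × 52.624891 = 1,526,121.8523
(annuity-due: payments at period start, so ×(1+i).)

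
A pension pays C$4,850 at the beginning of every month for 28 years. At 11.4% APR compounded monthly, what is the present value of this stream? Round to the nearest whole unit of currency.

With 12 periods per year: i = 0.0095, n = 336.
Annuity factor a(336|0.0095) × (1+i) = 101.830562; PV = 4850 × 101.830562 = 493,878.2279
(Beginning-of-period payments → annuity-due factor ×(1+i).)

C$493,878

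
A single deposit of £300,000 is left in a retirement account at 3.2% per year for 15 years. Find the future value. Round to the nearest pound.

FV = PV·(1+i)^n = 300,000 × 1.603967 = 481,190.1338

£481,190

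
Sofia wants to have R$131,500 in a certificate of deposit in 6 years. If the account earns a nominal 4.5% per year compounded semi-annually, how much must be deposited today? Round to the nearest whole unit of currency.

R$100,685

With 2 periods per year: i = 0.0225, n = 12.
PV = 131,500 / (1 + 0.0225)^12 = 131,500 / 1.306050 = 100,685.2732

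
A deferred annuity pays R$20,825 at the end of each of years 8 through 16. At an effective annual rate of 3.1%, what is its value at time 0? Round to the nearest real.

R$130,338

Value one period before first payment (t=7): 20825 × [1 − (1+0.031)^(−9)] / 0.031 = 20825 × 7.749926 = 161,392.2179
PV₀ = 161,392.2179 / (1+0.031)^7 = 161,392.2179 / 1.238257 = 130,338.2642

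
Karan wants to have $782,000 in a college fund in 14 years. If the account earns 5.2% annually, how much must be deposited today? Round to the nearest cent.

$384,579.73

PV = 782,000 / (1 + 0.052)^14 = 782,000 / 2.033388 = 384,579.7348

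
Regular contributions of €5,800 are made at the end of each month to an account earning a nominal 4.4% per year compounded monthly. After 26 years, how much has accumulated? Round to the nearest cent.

With 12 periods per year: i = 0.00366667, n = 312.
FV = PMT · [(1+i)^n − 1] / i = 5800 · 581.656157 = 3,373,605.7121

€3,373,605.71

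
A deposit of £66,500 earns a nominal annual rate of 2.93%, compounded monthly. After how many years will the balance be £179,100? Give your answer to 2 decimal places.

Periodic rate i = 0.0293/12 = 0.00244167.
n = ln(179100/66500) / ln(1+0.00244167) = ln(2.69323) / 0.002439 = 406.2600 months
= 406.2600/12 years

33.85 years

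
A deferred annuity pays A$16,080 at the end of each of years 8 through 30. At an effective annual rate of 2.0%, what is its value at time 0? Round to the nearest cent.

Value one period before first payment (t=7): 16080 × [1 − (1+0.02)^(−23)] / 0.02 = 16080 × 18.292204 = 294,138.6422
Discount back 7 years: 294,138.6422 × (1+0.02)^(−7) = 294,138.6422 × 0.870560 = 256,065.3889

A$256,065.39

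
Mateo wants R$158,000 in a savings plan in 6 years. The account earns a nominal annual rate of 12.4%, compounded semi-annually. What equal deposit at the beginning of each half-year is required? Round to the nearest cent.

R$8,716.53

i = 0.124/2 = 0.062 per half-year; n = 6·2 = 12.
PMT = 158000 / ( [(1+0.062)^12 − 1] / 0.062 × (1+i) ) = 158000 / 18.126480 = 8,716.5297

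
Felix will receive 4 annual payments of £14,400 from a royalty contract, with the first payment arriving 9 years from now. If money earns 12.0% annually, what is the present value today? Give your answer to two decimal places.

£17,664.98

PV at t=8 (ordinary 4-year annuity): 14400 × a(4|0.12) = 14400 × 3.037349 = 43,737.8306
Discount back 8 years: 43,737.8306 × (1+0.12)^(−8) = 43,737.8306 × 0.403883 = 17,664.9762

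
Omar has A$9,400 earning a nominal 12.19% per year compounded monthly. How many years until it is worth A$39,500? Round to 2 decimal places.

11.84 years

Periodic rate i = 0.1219/12 = 0.0101583.
n = ln(39500/9400) / ln(1+0.0101583) = ln(4.20213) / 0.010107 = 142.0381 months
= 142.0381/12 years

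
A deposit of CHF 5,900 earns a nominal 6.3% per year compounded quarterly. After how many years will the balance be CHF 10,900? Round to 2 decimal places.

Periodic rate i = 0.063/4 = 0.01575.
n = ln(10900/5900) / ln(1+0.01575) = ln(1.84746) / 0.015627 = 39.2782 quarters
= 39.2782/4 years

9.82 years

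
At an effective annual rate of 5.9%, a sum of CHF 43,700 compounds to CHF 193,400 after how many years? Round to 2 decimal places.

n = ln(193400/43700) / ln(1+0.059) = ln(4.42563) / 0.057325 = 25.9470 years

25.95 years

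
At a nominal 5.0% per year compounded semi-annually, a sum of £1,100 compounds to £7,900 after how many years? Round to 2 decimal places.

Periodic rate i = 0.05/2 = 0.025.
n = ln(7900/1100) / ln(1+0.025) = ln(7.18182) / 0.024693 = 79.8438 half-years
= 79.8438/2 years

39.92 years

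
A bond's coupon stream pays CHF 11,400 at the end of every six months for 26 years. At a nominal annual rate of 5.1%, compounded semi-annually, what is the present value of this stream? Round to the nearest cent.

CHF 326,358.04

Periodic rate i = 0.051/2 = 0.0255; n = 26 × 2 = 52 periods.
Annuity factor a(52|0.0255) = 28.627898; PV = 11400 × 28.627898 = 326,358.0353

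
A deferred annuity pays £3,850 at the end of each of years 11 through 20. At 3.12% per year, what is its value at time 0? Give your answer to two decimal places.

PV at t=10 (ordinary 10-year annuity): 3850 × a(10|0.0312) = 3850 × 8.478200 = 32,641.0711
Discount back 10 years: 32,641.0711 × (1+0.0312)^(−10) = 32,641.0711 × 0.735480 = 24,006.8599

£24,006.86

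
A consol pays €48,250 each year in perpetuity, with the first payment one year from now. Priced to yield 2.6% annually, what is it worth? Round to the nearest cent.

PV = C/r = 48250/0.026 = 1,855,769.2308

€1,855,769.23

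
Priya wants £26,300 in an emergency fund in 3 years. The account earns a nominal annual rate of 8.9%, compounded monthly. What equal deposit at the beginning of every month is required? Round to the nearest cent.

£635.34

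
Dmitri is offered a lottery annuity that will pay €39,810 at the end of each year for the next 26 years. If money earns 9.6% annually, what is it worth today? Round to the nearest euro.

PV = 39810 × [1 − (1+0.096)^(−26)] / 0.096 = 39810 × 9.455819 = 376,436.1703

€376,436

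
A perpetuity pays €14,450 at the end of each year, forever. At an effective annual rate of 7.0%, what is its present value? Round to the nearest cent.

PV = C/r = 14450/0.07 = 206,428.5714

€206,428.57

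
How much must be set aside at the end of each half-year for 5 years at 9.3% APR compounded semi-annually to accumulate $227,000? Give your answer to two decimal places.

$18,344.46

i = 0.093/2 = 0.0465 per half-year; n = 5·2 = 10.
PMT = 227000 / ( [(1+0.0465)^10 − 1] / 0.0465 ) = 227000 / 12.374309 = 18,344.4580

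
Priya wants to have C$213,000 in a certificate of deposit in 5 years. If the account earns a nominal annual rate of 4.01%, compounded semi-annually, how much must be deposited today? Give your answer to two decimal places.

C$174,648.56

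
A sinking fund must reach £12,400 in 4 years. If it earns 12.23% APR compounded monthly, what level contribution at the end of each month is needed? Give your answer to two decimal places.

With 12 periods per year: i = 0.0101917, n = 48.
PMT = 12400 / ( [(1+0.0101917)^48 − 1] / 0.0101917 ) = 12400 / 61.518631 = 201.5650

£201.56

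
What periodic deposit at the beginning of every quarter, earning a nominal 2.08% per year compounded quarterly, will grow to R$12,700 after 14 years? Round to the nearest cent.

R$194.94

i = 0.0208/4 = 0.0052 per quarter; n = 14·4 = 56.
FV-annuity factor × (1+i) = 65.149137; PMT = 12700 / 65.149137 = 194.9373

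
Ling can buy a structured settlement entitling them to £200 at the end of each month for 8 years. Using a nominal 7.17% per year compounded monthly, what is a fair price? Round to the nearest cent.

£14,578.88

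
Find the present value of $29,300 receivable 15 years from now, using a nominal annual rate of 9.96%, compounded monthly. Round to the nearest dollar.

$6,618

With 12 periods per year: i = 0.0083, n = 180.
PV = 29,300 / (1 + 0.0083)^180 = 29,300 / 4.427495 = 6,617.7373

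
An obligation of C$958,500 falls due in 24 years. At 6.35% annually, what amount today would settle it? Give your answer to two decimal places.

Discount factor = (1+0.0635)^(−24) = 0.228192; PV = 958,500 × 0.228192 = 218,721.8927

C$218,721.89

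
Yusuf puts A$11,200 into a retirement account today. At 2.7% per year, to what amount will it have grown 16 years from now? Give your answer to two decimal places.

A$17,153.20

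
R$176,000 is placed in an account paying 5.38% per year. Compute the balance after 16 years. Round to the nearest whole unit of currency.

FV = 176,000 × (1 + 0.0538)^16 = 407,046.2664

R$407,046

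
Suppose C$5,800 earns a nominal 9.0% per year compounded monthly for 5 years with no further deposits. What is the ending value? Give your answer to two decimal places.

With 12 periods per year: i = 0.0075, n = 60.
5,800 × (1+0.0075)^60 = 5,800 × 1.565681 = 9,080.9500

C$9,080.95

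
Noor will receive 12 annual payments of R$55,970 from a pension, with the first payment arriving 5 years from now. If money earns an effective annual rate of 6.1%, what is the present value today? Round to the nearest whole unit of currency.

Value one period before first payment (t=4): 55970 × [1 − (1+0.061)^(−12)] / 0.061 = 55970 × 8.338071 = 466,681.8573
PV₀ = 466,681.8573 / (1+0.061)^4 = 466,681.8573 / 1.267248 = 368,264.0983

R$368,264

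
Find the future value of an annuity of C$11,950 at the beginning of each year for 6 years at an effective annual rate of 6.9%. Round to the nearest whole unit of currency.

C$91,150

Accumulation factor s(6|0.069) × (1+i) = 7.627620; FV = 11950 × 7.627620 = 91,150.0576
Payments are at the start of each period, so multiply by (1+i).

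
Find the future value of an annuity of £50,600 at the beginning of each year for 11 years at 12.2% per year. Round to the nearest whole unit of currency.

FV = PMT · [(1+i)^n − 1] / i × (1+i) = 50600 · 23.428574 = 1,185,485.8480
(Beginning-of-period payments → annuity-due factor ×(1+i).)

£1,185,486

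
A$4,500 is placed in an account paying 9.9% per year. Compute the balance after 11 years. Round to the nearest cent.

A$12,711.22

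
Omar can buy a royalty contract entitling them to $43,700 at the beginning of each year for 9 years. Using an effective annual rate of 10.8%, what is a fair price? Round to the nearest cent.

PV = PMT · [1 − (1+i)^(−n)] / i × (1+i) = 43700 · 6.183034 = 270,198.5917
Payments are at the start of each period, so multiply by (1+i).

$270,198.59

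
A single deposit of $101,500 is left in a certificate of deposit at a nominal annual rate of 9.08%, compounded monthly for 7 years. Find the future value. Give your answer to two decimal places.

$191,189.71

i = 0.0908/12 = 0.00756667 per month; n = 7·12 = 84.
FV = PV·(1+i)^n = 101,500 × 1.883642 = 191,189.7086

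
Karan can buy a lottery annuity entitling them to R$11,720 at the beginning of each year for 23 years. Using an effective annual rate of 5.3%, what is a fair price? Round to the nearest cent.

Annuity factor a(23|0.053) × (1+i) = 13.810333; PV = 11720 × 13.810333 = 161,857.1061
Payments are at the start of each period, so multiply by (1+i).

R$161,857.11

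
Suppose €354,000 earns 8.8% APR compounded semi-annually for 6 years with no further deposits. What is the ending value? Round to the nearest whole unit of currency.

€593,484

Periodic rate i = 0.088/2 = 0.044; n = 6 × 2 = 12 periods.
FV = 354,000 × (1 + 0.044)^12 = 593,484.3156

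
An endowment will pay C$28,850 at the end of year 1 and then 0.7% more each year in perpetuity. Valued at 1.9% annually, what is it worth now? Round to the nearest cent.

PV = PMT / (i − g) = 28850 / (0.019 − 0.007) = 28850 / 0.012000 = 2,404,166.6667

C$2,404,166.67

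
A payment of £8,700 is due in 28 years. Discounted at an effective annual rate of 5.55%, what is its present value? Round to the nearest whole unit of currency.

£1,917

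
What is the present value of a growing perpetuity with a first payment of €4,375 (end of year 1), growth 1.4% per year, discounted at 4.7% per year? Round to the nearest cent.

€132,575.76

PV = D₁/(r − g) = 4375/(0.047 − 0.014) = 132,575.7576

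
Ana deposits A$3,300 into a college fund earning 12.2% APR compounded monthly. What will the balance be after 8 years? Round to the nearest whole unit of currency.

Periodic rate i = 0.122/12 = 0.0101667; n = 8 × 12 = 96 periods.
FV = 3,300 × (1 + 0.0101667)^96 = 8,714.5541

A$8,715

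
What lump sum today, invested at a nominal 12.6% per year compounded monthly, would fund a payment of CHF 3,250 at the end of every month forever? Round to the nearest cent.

CHF 309,523.81

Periodic rate i = 0.126/12 = 0.0105.
PV = PMT / i = 3250 / 0.0105 = 309,523.8095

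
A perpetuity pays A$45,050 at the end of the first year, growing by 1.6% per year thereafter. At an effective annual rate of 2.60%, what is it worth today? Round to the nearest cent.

A$4,505,000.00

PV = D₁/(r − g) = 45050/(0.026 − 0.016) = 4,505,000.0000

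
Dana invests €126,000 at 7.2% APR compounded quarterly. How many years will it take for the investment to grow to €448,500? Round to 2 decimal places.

17.79 years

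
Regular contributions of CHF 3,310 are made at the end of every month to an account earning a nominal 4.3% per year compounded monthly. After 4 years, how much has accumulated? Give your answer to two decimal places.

CHF 173,024.72

i = 0.043/12 = 0.00358333 per month; n = 4·12 = 48.
Accumulation factor s(48|0.00358333) = 52.273328; FV = 3310 × 52.273328 = 173,024.7156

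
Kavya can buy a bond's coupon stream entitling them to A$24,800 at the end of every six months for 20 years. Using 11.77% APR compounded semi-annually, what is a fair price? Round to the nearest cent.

A$378,621.81

With 2 periods per year: i = 0.05885, n = 40.
Annuity factor a(40|0.05885) = 15.267009; PV = 24800 × 15.267009 = 378,621.8147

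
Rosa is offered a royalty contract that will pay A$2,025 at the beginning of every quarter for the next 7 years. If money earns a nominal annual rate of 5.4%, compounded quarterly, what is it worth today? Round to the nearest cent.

With 4 periods per year: i = 0.0135, n = 28.
PV = 2025 × [1 − (1+0.0135)^(−28)] / 0.0135 × (1+i) = 2025 × 23.500777 = 47,589.0727
(Beginning-of-period payments → annuity-due factor ×(1+i).)

A$47,589.07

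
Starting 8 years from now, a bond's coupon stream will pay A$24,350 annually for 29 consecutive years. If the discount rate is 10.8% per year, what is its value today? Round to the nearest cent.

Value one period before first payment (t=7): 24350 × [1 − (1+0.108)^(−29)] / 0.108 = 24350 × 8.786192 = 213,943.7672
PV₀ = 213,943.7672 / (1+0.108)^7 = 213,943.7672 / 2.050115 = 104,356.9352

A$104,356.94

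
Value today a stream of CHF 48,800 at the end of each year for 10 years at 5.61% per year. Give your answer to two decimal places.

CHF 365,903.08

PV = 48800 × [1 − (1+0.0561)^(−10)] / 0.0561 = 48800 × 7.498014 = 365,903.0763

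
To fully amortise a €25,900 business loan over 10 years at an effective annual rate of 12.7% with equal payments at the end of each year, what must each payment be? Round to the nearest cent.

€4,716.01

PMT = 25900 / ( [1 − (1+0.127)^(−10)] / 0.127 ) = 25900 / 5.491931 = 4,716.0093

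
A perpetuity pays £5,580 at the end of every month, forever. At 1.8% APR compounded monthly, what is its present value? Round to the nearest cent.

£3,720,000.00

Periodic rate i = 0.018/12 = 0.0015.
PV = C/r = 5580/0.0015 = 3,720,000.0000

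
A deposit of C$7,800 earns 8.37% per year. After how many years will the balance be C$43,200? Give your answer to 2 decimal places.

(1+i)^n = 43200/7800 = 5.53846, so n = ln 5.53846 / ln 1.0837 = 21.2950 years

21.30 years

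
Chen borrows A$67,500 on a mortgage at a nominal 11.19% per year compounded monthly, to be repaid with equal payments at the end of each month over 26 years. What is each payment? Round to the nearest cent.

A$666.25

i = 0.1119/12 = 0.009325 per month; n = 26·12 = 312.
PMT = 67500 / ( [1 − (1+0.009325)^(−312)] / 0.009325 ) = 67500 / 101.313861 = 666.2464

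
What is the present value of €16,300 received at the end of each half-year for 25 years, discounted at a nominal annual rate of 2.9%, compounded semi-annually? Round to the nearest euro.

€576,849

With 2 periods per year: i = 0.0145, n = 50.
PV = PMT · [1 − (1+i)^(−n)] / i = 16300 · 35.389481 = 576,848.5349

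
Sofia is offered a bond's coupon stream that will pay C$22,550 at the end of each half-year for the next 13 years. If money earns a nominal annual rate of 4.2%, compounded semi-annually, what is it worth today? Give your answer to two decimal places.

Periodic rate i = 0.042/2 = 0.021; n = 13 × 2 = 26 periods.
Annuity factor a(26|0.021) = 19.878731; PV = 22550 × 19.878731 = 448,265.3879

C$448,265.39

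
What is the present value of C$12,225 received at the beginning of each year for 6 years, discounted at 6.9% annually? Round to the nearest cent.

C$62,484.41

PV = 12225 × [1 − (1+0.069)^(−6)] / 0.069 × (1+i) = 12225 × 5.111199 = 62,484.4107
(Beginning-of-period payments → annuity-due factor ×(1+i).)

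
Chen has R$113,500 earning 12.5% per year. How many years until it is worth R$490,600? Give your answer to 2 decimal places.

(1+i)^n = 490600/113500 = 4.32247, so n = ln 4.32247 / ln 1.125 = 12.4282 years

12.43 years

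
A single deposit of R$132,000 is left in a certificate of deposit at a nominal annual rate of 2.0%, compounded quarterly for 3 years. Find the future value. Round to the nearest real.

With 4 periods per year: i = 0.005, n = 12.
FV = 132,000 × (1 + 0.005)^12 = 140,141.4712

R$140,141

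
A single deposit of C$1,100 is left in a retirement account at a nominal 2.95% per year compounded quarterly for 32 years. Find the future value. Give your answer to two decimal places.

C$2,817.49

Periodic rate i = 0.0295/4 = 0.007375; n = 32 × 4 = 128 periods.
1,100 × (1+0.007375)^128 = 1,100 × 2.561354 = 2,817.4894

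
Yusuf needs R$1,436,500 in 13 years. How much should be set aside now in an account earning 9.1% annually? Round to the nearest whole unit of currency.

R$463,003

Discount factor = (1+0.091)^(−13) = 0.322313; PV = 1,436,500 × 0.322313 = 463,003.0721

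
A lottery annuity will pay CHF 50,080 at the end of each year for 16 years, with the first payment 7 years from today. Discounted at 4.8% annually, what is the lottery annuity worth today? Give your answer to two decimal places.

Value one period before first payment (t=6): 50080 × [1 − (1+0.048)^(−16)] / 0.048 = 50080 × 10.993715 = 550,565.2617
Discount back 6 years: 550,565.2617 × (1+0.048)^(−6) = 550,565.2617 × 0.754801 = 415,567.0543

CHF 415,567.05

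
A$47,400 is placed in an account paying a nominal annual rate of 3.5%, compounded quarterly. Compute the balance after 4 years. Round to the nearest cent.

With 4 periods per year: i = 0.00875, n = 16.
FV = 47,400 × (1 + 0.00875)^16 = 54,489.7864

A$54,489.79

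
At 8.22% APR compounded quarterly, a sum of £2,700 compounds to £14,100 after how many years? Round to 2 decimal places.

20.31 years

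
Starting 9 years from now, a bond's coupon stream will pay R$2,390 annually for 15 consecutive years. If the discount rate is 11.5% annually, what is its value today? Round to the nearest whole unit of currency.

R$7,000

PV at t=8 (ordinary 15-year annuity): 2390 × a(15|0.115) = 2390 × 6.996708 = 16,722.1317
Discount back 8 years: 16,722.1317 × (1+0.115)^(−8) = 16,722.1317 × 0.418602 = 6,999.9140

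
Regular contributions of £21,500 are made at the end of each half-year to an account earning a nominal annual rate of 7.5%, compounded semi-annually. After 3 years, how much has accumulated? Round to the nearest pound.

£141,716

With 2 periods per year: i = 0.0375, n = 6.
Accumulation factor s(6|0.0375) = 6.591428; FV = 21500 × 6.591428 = 141,715.7010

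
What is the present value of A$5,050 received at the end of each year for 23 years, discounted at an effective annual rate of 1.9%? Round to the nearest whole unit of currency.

A$93,392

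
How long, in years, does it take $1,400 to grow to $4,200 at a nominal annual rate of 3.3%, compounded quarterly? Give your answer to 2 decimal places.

33.43 years

Periodic rate i = 0.033/4 = 0.00825.
(1+i)^n = 4200/1400 = 3.00000, so n = ln 3.00000 / ln 1.00825 = 133.7137 quarters
= 133.7137/4 years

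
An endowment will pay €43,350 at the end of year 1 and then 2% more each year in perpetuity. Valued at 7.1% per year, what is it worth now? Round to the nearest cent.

€850,000.00

PV = D₁/(r − g) = 43350/(0.071 − 0.02) = 850,000.0000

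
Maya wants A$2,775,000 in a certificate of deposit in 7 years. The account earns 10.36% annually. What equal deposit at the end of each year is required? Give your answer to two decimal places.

A$289,283.22

PMT = 2.775e+06 / ( [(1+0.1036)^7 − 1] / 0.1036 ) = 2.775e+06 / 9.592675 = 289,283.2227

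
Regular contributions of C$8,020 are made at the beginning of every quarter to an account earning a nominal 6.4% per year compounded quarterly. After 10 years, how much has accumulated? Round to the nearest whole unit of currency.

i = 0.064/4 = 0.016 per quarter; n = 10·4 = 40.
FV = PMT · [(1+i)^n − 1] / i × (1+i) = 8020 · 56.317994 = 451,670.3094
Payments are at the start of each period, so multiply by (1+i).

C$451,670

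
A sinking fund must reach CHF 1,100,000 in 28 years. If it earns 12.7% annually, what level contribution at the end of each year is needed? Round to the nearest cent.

FV-annuity factor = 216.032086; PMT = 1.1e+06 / 216.032086 = 5,091.8362

CHF 5,091.84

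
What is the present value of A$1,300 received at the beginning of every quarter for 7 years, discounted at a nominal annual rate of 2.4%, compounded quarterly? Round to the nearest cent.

i = 0.024/4 = 0.006 per quarter; n = 7·4 = 28.
PV = PMT · [1 − (1+i)^(−n)] / i × (1+i) = 1300 · 25.857838 = 33,615.1892
(annuity-due: payments at period start, so ×(1+i).)

A$33,615.19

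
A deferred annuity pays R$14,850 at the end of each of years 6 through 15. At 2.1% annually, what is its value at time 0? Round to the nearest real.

R$119,600

PV at t=5 (ordinary 10-year annuity): 14850 × a(10|0.021) = 14850 × 8.935768 = 132,696.1583
Discount back 5 years: 132,696.1583 × (1+0.021)^(−5) = 132,696.1583 × 0.901304 = 119,599.5758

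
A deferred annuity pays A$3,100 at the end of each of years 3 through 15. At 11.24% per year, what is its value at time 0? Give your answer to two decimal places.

A$16,707.52

Value one period before first payment (t=2): 3100 × [1 − (1+0.1124)^(−13)] / 0.1124 = 3100 × 6.669178 = 20,674.4518
PV₀ = 20,674.4518 / (1+0.1124)^2 = 20,674.4518 / 1.237434 = 16,707.5220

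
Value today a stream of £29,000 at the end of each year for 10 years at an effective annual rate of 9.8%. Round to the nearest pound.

PV = PMT · [1 − (1+i)^(−n)] / i = 29000 · 6.197717 = 179,733.7797

£179,734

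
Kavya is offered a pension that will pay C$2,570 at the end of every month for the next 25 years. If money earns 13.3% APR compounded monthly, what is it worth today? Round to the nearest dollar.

i = 0.133/12 = 0.0110833 per month; n = 25·12 = 300.
PV = 2570 × [1 − (1+0.0110833)^(−300)] / 0.0110833 = 2570 × 86.920011 = 223,384.4277

C$223,384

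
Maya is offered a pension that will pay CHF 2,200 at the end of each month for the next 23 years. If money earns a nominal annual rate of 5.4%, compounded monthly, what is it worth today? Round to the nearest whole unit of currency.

i = 0.054/12 = 0.0045 per month; n = 23·12 = 276.
Annuity factor a(276|0.0045) = 157.864043; PV = 2200 × 157.864043 = 347,300.8952

CHF 347,301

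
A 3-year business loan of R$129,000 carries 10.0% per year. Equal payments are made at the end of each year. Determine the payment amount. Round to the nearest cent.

R$51,872.81

PMT = 129000 / ( [1 − (1+0.1)^(−3)] / 0.1 ) = 129000 / 2.486852 = 51,872.8097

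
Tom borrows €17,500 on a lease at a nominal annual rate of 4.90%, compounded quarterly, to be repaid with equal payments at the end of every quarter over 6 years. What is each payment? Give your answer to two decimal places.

€846.02

With 4 periods per year: i = 0.01225, n = 24.
Annuity-PV factor = 20.684990; PMT = 17500 / 20.684990 = 846.0241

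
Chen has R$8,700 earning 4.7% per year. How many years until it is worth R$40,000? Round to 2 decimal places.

n = ln(40000/8700) / ln(1+0.047) = ln(4.59770) / 0.045929 = 33.2156 years

33.22 years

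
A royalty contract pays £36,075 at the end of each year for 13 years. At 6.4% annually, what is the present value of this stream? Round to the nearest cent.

£312,028.67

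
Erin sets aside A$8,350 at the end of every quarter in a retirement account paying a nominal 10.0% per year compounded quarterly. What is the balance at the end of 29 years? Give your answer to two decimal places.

A$5,523,534.46

i = 0.1/4 = 0.025 per quarter; n = 29·4 = 116.
Accumulation factor s(116|0.025) = 661.501133; FV = 8350 × 661.501133 = 5,523,534.4602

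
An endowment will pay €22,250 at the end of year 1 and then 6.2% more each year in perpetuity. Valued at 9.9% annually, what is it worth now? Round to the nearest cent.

PV = PMT / (i − g) = 22250 / (0.099 − 0.062) = 22250 / 0.037000 = 601,351.3514

€601,351.35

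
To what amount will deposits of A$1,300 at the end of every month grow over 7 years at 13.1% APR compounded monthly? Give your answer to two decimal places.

Periodic rate i = 0.131/12 = 0.0109167; n = 7 × 12 = 84 periods.
FV = PMT · [(1+i)^n − 1] / i = 1300 · 136.431107 = 177,360.4395

A$177,360.44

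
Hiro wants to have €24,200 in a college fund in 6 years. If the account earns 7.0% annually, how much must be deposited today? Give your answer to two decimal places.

Discount factor = (1+0.07)^(−6) = 0.666342; PV = 24,200 × 0.666342 = 16,125.4818

€16,125.48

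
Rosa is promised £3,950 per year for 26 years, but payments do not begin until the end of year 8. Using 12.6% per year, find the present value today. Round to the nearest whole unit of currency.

Value one period before first payment (t=7): 3950 × [1 − (1+0.126)^(−26)] / 0.126 = 3950 × 7.573738 = 29,916.2651
PV₀ = 29,916.2651 / (1+0.126)^7 = 29,916.2651 / 2.294926 = 13,035.8285

£13,036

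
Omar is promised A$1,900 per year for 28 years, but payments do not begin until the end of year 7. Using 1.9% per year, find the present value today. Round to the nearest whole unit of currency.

PV at t=6 (ordinary 28-year annuity): 1900 × a(28|0.019) = 1900 × 21.559576 = 40,963.1947
PV₀ = 40,963.1947 / (1+0.019)^6 = 40,963.1947 / 1.119554 = 36,588.8463

A$36,589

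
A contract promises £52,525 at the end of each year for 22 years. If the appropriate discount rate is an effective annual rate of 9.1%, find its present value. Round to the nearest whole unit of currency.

£492,245

Annuity factor a(22|0.091) = 9.371623; PV = 52525 × 9.371623 = 492,244.5213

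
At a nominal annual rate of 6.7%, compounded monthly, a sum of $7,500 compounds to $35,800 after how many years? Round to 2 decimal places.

23.39 years

Periodic rate i = 0.067/12 = 0.00558333.
n = ln(35800/7500) / ln(1+0.00558333) = ln(4.77333) / 0.005568 = 280.7291 months
= 280.7291/12 years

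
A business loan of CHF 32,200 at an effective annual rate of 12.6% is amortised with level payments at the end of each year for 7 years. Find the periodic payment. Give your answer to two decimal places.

Annuity-PV factor = 4.478223; PMT = 32200 / 4.478223 = 7,190.3514

CHF 7,190.35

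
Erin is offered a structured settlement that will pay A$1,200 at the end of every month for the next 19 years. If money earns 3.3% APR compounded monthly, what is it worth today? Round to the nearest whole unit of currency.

A$203,061

i = 0.033/12 = 0.00275 per month; n = 19·12 = 228.
PV = 1200 × [1 − (1+0.00275)^(−228)] / 0.00275 = 1200 × 169.217501 = 203,061.0017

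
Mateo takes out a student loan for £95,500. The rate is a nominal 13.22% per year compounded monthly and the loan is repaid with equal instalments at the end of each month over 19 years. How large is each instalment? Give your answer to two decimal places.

With 12 periods per year: i = 0.0110167, n = 228.
PMT = 95500 / ( [1 − (1+0.0110167)^(−228)] / 0.0110167 ) = 95500 / 83.306143 = 1,146.3740

£1,146.37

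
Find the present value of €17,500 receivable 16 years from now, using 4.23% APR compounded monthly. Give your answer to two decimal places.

i = 0.0423/12 = 0.003525 per month; n = 16·12 = 192.
PV = 17,500 / (1 + 0.003525)^192 = 17,500 / 1.965231 = 8,904.8043

€8,904.80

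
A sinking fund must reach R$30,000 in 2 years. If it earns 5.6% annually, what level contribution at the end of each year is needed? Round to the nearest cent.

R$14,591.44

FV-annuity factor = 2.056000; PMT = 30000 / 2.056000 = 14,591.4397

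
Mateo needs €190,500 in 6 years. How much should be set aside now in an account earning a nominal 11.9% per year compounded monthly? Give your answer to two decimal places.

i = 0.119/12 = 0.00991667 per month; n = 6·12 = 72.
PV = 190,500 / (1 + 0.00991667)^72 = 190,500 / 2.034974 = 93,612.9953

€93,613.00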